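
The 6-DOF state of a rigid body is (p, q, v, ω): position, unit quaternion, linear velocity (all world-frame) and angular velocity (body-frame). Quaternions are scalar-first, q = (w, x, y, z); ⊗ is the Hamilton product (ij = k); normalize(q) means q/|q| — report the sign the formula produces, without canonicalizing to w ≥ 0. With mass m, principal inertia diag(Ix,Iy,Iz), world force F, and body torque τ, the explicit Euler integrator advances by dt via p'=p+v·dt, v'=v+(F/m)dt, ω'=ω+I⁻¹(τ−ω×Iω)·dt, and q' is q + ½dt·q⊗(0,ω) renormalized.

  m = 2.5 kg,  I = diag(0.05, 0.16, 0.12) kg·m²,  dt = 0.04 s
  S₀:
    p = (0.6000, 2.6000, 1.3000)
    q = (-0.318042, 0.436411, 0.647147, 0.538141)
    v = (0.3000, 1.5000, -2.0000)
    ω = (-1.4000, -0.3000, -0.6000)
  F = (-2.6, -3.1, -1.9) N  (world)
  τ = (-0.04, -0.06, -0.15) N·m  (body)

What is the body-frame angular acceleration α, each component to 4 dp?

α = (-0.6560, -0.0075, -1.6350)

gyro term ω×Iω = (-0.0072, -0.0588, 0.0462)
angular accel α = (-0.6560, -0.0075, -1.6350)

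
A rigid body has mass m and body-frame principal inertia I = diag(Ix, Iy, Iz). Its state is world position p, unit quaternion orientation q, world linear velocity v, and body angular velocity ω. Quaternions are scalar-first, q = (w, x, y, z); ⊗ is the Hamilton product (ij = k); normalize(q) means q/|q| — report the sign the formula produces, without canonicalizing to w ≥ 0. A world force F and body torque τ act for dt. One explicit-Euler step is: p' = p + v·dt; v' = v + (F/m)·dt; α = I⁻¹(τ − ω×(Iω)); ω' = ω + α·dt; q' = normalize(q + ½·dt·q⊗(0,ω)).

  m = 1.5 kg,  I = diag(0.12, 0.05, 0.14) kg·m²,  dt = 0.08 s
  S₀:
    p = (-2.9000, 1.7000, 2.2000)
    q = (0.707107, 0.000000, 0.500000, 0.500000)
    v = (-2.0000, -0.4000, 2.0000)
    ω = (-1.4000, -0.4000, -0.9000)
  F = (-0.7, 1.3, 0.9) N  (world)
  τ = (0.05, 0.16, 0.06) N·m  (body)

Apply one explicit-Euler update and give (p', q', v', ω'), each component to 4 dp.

p' = (-3.0600, 1.6680, 2.3600)
q' = (0.7314, -0.0495, 0.4596, 0.5014)
v' = (-2.0373, -0.3307, 2.0480)
ω' = (-1.3883, -0.1037, -0.8433)

gyro term ω×Iω = (0.0324, -0.0252, -0.0392)
(τ − ω×Iω)/I = (0.1467, 3.7040, 0.7086)
ω' = ω + α·dt = (-1.3883, -0.1037, -0.8433)
2q̇ = q⊗(0,ω) = (0.6500000, -1.2399498, -0.9828428, 0.0636037)
q' = normalize(q + ½dt·q⊗(0,ω)) = (0.7314, -0.0495, 0.4596, 0.5014)
a = (-0.4667, 0.8667, 0.6000)
new position p' = (-3.0600, 1.6680, 2.3600)
new velocity v' = (-2.0373, -0.3307, 2.0480)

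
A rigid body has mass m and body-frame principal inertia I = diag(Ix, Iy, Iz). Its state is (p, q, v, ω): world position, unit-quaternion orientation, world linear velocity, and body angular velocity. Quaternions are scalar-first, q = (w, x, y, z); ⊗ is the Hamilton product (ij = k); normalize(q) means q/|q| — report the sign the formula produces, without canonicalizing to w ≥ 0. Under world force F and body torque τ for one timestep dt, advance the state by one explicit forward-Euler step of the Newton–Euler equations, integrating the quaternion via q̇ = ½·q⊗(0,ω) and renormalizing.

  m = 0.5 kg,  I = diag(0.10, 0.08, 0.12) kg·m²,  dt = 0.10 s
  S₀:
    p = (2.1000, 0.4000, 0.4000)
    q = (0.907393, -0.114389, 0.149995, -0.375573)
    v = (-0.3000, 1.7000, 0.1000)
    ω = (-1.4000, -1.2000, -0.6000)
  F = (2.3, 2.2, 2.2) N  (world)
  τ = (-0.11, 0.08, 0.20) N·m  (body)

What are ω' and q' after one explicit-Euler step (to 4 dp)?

precession coupling ω×(Iω) = (0.0288, -0.0168, -0.0336)
α = I⁻¹(τ − ω×Iω) = (-1.3880, 1.2100, 1.9467)
new body rate ω' = (-1.5388, -1.0790, -0.4053)
Hamilton product q⊗(0,ω) = (-0.2054944, -1.8110348, -0.6317028, -0.1971760)
q + ½dt·q⊗(0,ω), renormalized = (0.8929, -0.2040, 0.1179, -0.3836)

ω' = (-1.5388, -1.0790, -0.4053)
q' = (0.8929, -0.2040, 0.1179, -0.3836)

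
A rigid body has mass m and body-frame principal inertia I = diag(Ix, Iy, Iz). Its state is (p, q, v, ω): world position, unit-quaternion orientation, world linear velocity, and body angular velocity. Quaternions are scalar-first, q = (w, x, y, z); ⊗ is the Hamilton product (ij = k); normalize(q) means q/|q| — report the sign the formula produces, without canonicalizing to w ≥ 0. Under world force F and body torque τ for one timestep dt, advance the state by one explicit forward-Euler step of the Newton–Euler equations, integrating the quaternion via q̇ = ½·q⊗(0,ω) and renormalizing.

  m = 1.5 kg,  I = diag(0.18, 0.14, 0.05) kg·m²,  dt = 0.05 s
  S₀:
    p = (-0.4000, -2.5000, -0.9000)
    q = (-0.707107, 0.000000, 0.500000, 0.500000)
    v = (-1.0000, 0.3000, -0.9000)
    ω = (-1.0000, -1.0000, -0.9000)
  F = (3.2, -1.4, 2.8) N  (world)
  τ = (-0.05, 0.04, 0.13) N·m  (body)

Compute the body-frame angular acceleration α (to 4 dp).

α = (0.1722, -0.5500, 3.4000)

gyro term ω×Iω = (-0.0810, 0.1170, -0.0400)
α = I⁻¹(τ − ω×Iω) = (0.1722, -0.5500, 3.4000)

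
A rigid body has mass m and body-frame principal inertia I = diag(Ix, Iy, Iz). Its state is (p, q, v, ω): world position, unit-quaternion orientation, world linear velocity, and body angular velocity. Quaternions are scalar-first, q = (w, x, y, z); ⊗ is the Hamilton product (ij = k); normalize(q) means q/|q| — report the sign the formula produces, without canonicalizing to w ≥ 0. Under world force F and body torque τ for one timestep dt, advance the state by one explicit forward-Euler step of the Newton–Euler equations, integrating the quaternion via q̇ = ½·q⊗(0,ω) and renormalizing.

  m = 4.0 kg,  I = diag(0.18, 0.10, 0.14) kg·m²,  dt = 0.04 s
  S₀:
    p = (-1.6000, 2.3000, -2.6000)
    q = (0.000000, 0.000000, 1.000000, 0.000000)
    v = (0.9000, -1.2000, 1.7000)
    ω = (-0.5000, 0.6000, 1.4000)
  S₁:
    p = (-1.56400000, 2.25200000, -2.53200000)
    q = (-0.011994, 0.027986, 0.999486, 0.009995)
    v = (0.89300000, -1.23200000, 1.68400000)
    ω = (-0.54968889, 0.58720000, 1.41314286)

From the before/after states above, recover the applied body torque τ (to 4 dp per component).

rate change Δω = (-0.04968889, -0.01280000, 0.01314286)
precession coupling = (0.0336, -0.0280, 0.0240)
applied torque τ = (-0.1900, -0.0600, 0.0700)

τ = (-0.1900, -0.0600, 0.0700)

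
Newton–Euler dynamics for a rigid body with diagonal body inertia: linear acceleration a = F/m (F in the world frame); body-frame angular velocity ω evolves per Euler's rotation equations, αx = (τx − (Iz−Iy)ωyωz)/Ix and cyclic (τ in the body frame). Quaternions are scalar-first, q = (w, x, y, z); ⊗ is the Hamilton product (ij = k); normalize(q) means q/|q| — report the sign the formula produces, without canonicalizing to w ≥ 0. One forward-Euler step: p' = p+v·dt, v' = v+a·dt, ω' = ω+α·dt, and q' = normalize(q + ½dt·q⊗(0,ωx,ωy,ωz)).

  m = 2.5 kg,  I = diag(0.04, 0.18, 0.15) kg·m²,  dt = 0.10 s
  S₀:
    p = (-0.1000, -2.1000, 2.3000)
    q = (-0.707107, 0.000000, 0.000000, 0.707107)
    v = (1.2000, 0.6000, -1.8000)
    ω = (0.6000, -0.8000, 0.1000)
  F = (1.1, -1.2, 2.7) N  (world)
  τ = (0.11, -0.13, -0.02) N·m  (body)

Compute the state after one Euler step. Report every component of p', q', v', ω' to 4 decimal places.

p' = (0.0200, -2.0400, 2.1200)
q' = (-0.7097, 0.0071, 0.0494, 0.7027)
v' = (1.2440, 0.5520, -1.6920)
ω' = (0.8690, -0.8686, 0.1315)

a = (0.4400, -0.4800, 1.0800)
p + v·dt = (0.0200, -2.0400, 2.1200)
v' = v + a·dt = (1.2440, 0.5520, -1.6920)
gyro term ω×Iω = (0.0024, -0.0066, -0.0672)
(τ − ω×Iω)/I = (2.6900, -0.6856, 0.3147)
ω + α·dt = (0.8690, -0.8686, 0.1315)
2q̇ = q⊗(0,ω) = (-0.0707107, 0.1414214, 0.9899498, -0.0707107)
q' = normalize(q + ½dt·q⊗(0,ω)) = (-0.7097, 0.0071, 0.0494, 0.7027)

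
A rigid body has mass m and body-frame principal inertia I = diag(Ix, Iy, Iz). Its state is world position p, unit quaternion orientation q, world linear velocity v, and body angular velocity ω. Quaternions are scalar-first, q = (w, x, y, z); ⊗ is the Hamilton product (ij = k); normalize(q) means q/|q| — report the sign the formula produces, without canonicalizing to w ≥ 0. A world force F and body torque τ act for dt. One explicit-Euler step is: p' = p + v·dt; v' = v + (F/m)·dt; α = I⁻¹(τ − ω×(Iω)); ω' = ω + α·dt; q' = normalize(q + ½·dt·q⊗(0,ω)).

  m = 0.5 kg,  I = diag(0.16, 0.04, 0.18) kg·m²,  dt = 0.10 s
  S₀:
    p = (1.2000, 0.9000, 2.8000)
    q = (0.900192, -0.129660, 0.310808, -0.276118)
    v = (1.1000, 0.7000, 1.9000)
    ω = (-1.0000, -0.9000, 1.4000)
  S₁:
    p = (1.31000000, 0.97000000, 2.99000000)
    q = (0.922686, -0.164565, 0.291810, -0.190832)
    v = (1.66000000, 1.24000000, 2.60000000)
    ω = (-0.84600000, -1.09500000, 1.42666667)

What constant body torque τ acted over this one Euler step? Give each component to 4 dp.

rate change Δω = (0.15400000, -0.19500000, 0.02666667)
ω₀×(Iω₀) = (-0.1764, 0.0280, -0.1080)
I·α + gyro = (0.0700, -0.0500, -0.0600)

τ = (0.0700, -0.0500, -0.0600)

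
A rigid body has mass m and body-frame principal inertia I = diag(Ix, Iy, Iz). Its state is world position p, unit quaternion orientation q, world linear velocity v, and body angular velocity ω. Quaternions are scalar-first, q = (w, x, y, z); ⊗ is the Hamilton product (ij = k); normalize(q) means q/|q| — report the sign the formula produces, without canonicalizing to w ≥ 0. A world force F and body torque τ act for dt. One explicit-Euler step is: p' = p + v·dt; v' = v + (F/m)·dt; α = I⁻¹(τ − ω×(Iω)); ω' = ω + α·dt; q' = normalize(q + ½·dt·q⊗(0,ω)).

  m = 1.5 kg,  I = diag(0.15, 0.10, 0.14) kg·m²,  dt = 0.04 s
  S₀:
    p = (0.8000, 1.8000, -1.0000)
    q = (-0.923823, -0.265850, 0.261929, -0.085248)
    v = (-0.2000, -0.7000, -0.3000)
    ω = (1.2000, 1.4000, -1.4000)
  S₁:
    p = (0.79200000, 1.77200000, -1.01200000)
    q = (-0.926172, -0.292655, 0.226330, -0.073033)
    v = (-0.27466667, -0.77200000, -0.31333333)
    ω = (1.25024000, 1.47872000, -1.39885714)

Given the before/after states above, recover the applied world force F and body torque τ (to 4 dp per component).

v₁ − v₀ = (-0.07466667, -0.07200000, -0.01333333)
m·(v₁−v₀)/dt = (-2.8000, -2.7000, -0.5000)
rate change Δω = (0.05024000, 0.07872000, 0.00114286)
ω₀×(Iω₀) = (-0.0784, -0.0168, -0.0840)
I·α + gyro = (0.1100, 0.1800, -0.0800)

F = (-2.8000, -2.7000, -0.5000)
τ = (0.1100, 0.1800, -0.0800)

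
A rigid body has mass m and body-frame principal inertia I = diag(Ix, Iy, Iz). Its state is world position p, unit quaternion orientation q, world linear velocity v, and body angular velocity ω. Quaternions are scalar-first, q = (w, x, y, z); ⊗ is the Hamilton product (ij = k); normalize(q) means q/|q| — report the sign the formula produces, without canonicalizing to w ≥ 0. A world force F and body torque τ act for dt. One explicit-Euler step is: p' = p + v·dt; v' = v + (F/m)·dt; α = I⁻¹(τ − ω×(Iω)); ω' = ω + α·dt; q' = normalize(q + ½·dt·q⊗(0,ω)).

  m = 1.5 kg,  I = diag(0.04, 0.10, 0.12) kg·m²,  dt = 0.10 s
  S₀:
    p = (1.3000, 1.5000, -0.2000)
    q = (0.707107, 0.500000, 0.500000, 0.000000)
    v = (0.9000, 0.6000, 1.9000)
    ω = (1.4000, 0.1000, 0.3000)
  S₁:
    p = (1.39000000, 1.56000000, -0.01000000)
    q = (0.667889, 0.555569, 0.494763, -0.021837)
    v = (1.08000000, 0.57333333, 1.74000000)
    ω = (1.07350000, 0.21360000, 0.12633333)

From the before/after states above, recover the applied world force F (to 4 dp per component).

F = (2.7000, -0.4000, -2.4000)

v₁ − v₀ = (0.18000000, -0.02666667, -0.16000000)
F = m·Δv/dt = (2.7000, -0.4000, -2.4000)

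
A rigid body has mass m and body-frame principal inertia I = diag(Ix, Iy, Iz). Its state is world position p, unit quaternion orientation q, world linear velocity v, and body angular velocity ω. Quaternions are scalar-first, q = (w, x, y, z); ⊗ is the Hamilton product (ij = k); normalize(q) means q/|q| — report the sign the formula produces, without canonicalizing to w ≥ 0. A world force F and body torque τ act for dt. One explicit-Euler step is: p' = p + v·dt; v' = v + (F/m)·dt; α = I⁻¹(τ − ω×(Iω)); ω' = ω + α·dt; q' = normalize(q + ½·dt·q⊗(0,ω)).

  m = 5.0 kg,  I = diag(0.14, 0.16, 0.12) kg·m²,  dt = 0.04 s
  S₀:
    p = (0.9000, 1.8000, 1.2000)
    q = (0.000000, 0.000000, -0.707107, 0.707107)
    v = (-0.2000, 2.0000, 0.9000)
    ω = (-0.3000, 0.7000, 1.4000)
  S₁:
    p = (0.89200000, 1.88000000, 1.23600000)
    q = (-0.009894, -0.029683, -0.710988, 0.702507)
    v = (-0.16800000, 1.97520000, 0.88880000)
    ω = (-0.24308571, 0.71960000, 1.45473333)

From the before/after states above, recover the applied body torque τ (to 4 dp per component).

τ = (0.1600, 0.0700, 0.1600)

rate change Δω = (0.05691429, 0.01960000, 0.05473333)
precession coupling = (-0.0392, -0.0084, -0.0042)
τ = I·(Δω/dt) + ω₀×(Iω₀) = (0.1600, 0.0700, 0.1600)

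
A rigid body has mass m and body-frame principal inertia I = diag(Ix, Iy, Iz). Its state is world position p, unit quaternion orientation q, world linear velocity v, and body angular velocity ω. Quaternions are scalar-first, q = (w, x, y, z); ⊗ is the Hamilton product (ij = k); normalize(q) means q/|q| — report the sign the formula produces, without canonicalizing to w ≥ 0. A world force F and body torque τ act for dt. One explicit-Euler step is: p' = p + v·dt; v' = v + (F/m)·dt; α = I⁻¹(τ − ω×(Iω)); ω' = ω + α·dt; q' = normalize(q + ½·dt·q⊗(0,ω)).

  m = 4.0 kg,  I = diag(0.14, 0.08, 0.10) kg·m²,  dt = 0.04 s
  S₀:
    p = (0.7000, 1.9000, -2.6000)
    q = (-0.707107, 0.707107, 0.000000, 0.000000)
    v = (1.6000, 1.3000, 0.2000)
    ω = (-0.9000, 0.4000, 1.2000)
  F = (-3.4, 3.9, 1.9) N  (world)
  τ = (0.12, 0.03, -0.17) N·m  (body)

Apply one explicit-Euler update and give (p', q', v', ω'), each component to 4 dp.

p' = (0.7640, 1.9520, -2.5920)
q' = (-0.6940, 0.7195, -0.0226, -0.0113)
v' = (1.5660, 1.3390, 0.2190)
ω' = (-0.8685, 0.4366, 1.1234)

angular accel α = (0.7886, 0.9150, -1.9160)
ω + α·dt = (-0.8685, 0.4366, 1.1234)
q⊗(0,ω) = (0.6363963, 0.6363963, -1.1313712, -0.5656856)
q + ½dt·q⊗(0,ω), renormalized = (-0.6940, 0.7195, -0.0226, -0.0113)
a = (-0.8500, 0.9750, 0.4750)
new position p' = (0.7640, 1.9520, -2.5920)
new velocity v' = (1.5660, 1.3390, 0.2190)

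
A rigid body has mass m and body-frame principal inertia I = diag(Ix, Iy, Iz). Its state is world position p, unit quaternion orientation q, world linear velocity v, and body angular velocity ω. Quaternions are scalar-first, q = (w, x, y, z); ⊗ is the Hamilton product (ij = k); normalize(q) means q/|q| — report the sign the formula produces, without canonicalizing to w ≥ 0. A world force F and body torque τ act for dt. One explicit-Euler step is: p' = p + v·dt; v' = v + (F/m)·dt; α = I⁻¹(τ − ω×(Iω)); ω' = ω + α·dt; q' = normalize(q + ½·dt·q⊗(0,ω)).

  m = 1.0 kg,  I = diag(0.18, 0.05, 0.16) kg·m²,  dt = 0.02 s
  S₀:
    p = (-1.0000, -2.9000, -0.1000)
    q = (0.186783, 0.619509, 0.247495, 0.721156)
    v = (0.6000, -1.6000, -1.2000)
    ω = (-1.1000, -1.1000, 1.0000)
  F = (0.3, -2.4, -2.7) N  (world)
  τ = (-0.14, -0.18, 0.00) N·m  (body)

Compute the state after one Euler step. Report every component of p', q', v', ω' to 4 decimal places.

p' = (-0.9880, -2.9320, -0.1240)
q' = (0.1891, 0.6278, 0.2313, 0.7188)
v' = (0.6060, -1.6480, -1.2540)
ω' = (-1.1021, -1.1632, 1.0197)

gyro term ω×Iω = (-0.1210, -0.0220, -0.1573)
angular accel α = (-0.1056, -3.1600, 0.9831)
new body rate ω' = (-1.1021, -1.1632, 1.0197)
q⊗(0,ω) = (0.2325484, 0.8353053, -1.6182419, -0.2224324)
q + ½dt·q⊗(0,ω), renormalized = (0.1891, 0.6278, 0.2313, 0.7188)
new position p' = (-0.9880, -2.9320, -0.1240)
new velocity v' = (0.6060, -1.6480, -1.2540)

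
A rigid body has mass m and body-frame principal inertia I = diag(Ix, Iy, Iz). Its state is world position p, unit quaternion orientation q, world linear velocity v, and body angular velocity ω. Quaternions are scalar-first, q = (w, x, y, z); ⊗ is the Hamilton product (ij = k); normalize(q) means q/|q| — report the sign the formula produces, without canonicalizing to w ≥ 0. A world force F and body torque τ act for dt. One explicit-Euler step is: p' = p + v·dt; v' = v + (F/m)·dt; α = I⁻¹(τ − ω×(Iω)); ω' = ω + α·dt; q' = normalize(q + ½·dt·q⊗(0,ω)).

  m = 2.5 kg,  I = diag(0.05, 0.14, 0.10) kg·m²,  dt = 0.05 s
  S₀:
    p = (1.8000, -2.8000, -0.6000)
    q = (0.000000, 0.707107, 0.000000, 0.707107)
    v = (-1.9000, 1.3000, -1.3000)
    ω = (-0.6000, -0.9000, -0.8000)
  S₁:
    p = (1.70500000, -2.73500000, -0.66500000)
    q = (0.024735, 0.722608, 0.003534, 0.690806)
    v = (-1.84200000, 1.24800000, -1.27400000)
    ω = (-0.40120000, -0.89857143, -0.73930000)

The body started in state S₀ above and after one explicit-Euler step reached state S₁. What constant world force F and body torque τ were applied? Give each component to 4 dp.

F = (2.9000, -2.6000, 1.3000)
τ = (0.1700, -0.0200, 0.1700)

v₁ − v₀ = (0.05800000, -0.05200000, 0.02600000)
m·(v₁−v₀)/dt = (2.9000, -2.6000, 1.3000)
rate change Δω = (0.19880000, 0.00142857, 0.06070000)
precession coupling = (-0.0288, -0.0240, 0.0486)
applied torque τ = (0.1700, -0.0200, 0.1700)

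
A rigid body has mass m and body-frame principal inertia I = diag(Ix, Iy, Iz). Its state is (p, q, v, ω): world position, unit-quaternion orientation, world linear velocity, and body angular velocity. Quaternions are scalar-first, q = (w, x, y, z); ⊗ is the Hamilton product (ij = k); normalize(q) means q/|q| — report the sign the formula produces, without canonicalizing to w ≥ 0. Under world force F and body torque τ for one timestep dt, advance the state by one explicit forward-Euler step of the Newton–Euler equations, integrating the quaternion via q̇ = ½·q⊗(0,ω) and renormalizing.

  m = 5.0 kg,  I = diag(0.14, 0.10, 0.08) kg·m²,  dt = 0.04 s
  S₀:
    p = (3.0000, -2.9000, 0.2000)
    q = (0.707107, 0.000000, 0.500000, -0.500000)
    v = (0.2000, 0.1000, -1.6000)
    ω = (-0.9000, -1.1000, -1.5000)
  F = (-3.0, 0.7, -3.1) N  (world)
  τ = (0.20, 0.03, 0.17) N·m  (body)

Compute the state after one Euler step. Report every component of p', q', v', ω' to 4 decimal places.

a = F/m = (-0.6000, 0.1400, -0.6200)
p' = p + v·dt = (3.0080, -2.8960, 0.1360)
new velocity v' = (0.1760, 0.1056, -1.6248)
gyro term ω×Iω = (-0.0330, 0.0810, -0.0396)
angular accel α = (1.6643, -0.5100, 2.6200)
ω' = ω + α·dt = (-0.8334, -1.1204, -1.3952)
2q̇ = q⊗(0,ω) = (-0.2000000, -1.9363963, -0.3278177, -0.6106605)
q + ½dt·q⊗(0,ω), renormalized = (0.7025, -0.0387, 0.4930, -0.5118)

p' = (3.0080, -2.8960, 0.1360)
q' = (0.7025, -0.0387, 0.4930, -0.5118)
v' = (0.1760, 0.1056, -1.6248)
ω' = (-0.8334, -1.1204, -1.3952)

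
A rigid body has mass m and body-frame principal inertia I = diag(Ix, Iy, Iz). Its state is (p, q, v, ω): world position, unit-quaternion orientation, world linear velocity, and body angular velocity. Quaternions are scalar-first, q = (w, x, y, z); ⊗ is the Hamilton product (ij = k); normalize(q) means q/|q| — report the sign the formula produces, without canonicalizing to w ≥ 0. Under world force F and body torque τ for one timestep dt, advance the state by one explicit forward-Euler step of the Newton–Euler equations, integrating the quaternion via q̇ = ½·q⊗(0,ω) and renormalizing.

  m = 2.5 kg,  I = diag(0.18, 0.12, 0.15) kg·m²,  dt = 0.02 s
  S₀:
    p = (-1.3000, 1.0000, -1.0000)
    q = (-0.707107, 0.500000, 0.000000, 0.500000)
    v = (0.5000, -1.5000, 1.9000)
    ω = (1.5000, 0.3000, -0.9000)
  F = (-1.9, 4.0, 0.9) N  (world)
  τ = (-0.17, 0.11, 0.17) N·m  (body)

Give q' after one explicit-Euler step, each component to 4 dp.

q' = (-0.7100, 0.4878, 0.0099, 0.5078)

q⊗(0,ω) = (-0.3000000, -1.2106605, 0.9878679, 0.7863963)
updated quaternion q' = (-0.7100, 0.4878, 0.0099, 0.5078)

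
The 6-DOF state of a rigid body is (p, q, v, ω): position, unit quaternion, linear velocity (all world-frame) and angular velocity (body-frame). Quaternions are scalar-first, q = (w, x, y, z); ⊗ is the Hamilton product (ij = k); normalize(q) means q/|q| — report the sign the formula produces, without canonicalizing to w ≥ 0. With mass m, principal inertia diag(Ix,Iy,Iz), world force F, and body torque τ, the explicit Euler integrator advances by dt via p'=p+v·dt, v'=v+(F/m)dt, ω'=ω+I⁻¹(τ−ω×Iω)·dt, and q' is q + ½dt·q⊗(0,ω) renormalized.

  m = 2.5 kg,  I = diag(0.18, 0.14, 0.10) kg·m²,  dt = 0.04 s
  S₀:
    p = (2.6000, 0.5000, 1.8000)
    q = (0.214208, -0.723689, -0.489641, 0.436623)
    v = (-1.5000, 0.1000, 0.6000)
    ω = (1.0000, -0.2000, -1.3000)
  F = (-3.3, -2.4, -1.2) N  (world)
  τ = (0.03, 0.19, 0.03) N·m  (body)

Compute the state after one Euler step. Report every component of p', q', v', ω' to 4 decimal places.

angular accel α = (0.2244, 2.1000, 0.2200)
ω + α·dt = (1.0090, -0.1160, -1.2912)
Hamilton product q⊗(0,ω) = (1.1933707, 0.9380659, -0.5470143, 0.3559084)
q + ½dt·q⊗(0,ω), renormalized = (0.2379, -0.7045, -0.5003, 0.4435)
new position p' = (2.5400, 0.5040, 1.8240)
v' = v + a·dt = (-1.5528, 0.0616, 0.5808)

p' = (2.5400, 0.5040, 1.8240)
q' = (0.2379, -0.7045, -0.5003, 0.4435)
v' = (-1.5528, 0.0616, 0.5808)
ω' = (1.0090, -0.1160, -1.2912)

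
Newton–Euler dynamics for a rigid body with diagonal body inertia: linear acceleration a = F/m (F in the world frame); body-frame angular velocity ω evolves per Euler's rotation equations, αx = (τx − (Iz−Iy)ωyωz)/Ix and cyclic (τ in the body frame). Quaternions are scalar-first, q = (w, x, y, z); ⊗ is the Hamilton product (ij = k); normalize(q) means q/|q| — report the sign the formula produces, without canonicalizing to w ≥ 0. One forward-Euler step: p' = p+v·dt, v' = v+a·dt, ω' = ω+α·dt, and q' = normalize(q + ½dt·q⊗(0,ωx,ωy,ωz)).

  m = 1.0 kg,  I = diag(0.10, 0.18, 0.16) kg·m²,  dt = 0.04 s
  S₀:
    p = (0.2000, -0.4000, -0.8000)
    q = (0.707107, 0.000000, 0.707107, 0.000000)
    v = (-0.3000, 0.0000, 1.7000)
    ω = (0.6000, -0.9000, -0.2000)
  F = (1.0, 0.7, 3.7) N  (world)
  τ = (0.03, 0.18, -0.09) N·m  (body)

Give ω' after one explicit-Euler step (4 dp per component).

ω' = (0.6134, -0.8616, -0.2117)

angular accel α = (0.3360, 0.9600, -0.2925)
new body rate ω' = (0.6134, -0.8616, -0.2117)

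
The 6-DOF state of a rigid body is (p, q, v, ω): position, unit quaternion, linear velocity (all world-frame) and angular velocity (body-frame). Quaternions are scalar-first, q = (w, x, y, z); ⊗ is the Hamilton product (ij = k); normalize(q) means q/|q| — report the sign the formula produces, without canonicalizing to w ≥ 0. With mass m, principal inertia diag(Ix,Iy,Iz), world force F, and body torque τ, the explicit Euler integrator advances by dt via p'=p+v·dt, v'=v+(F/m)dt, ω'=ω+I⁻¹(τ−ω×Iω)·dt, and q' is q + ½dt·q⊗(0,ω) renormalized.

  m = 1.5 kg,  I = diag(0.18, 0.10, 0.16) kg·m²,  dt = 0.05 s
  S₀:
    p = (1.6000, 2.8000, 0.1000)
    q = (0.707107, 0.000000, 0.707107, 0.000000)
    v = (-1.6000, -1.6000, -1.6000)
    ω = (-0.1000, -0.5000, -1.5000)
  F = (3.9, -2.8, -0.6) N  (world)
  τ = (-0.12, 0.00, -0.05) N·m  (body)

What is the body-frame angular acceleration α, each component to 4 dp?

α = (-0.9167, -0.0300, -0.2875)

precession coupling ω×(Iω) = (0.0450, 0.0030, -0.0040)
α = I⁻¹(τ − ω×Iω) = (-0.9167, -0.0300, -0.2875)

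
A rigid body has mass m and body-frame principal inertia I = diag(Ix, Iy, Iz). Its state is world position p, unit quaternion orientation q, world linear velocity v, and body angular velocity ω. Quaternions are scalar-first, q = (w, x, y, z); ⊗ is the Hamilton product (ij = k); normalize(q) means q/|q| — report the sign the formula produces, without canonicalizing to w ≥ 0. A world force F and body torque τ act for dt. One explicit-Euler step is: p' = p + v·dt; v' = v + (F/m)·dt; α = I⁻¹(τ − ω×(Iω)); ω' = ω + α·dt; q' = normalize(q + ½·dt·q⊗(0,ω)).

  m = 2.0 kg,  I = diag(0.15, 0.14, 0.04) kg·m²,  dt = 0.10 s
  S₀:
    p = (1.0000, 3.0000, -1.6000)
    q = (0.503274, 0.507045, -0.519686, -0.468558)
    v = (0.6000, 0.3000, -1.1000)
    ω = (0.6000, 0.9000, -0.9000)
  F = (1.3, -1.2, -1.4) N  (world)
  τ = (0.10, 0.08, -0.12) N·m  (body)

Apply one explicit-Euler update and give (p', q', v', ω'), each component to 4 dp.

p' = (1.0600, 3.0300, -1.7100)
q' = (0.4892, 0.5652, -0.4871, -0.4517)
v' = (0.6650, 0.2400, -1.1700)
ω' = (0.6127, 0.9996, -1.1865)

new position p' = (1.0600, 3.0300, -1.7100)
v' = v + a·dt = (0.6650, 0.2400, -1.1700)
precession coupling ω×(Iω) = (0.0810, -0.0594, -0.0054)
angular accel α = (0.1267, 0.9957, -2.8650)
new body rate ω' = (0.6127, 0.9996, -1.1865)
Hamilton product q⊗(0,ω) = (-0.2582118, 1.1913840, 0.6281523, 0.3152055)
updated quaternion q' = (0.4892, 0.5652, -0.4871, -0.4517)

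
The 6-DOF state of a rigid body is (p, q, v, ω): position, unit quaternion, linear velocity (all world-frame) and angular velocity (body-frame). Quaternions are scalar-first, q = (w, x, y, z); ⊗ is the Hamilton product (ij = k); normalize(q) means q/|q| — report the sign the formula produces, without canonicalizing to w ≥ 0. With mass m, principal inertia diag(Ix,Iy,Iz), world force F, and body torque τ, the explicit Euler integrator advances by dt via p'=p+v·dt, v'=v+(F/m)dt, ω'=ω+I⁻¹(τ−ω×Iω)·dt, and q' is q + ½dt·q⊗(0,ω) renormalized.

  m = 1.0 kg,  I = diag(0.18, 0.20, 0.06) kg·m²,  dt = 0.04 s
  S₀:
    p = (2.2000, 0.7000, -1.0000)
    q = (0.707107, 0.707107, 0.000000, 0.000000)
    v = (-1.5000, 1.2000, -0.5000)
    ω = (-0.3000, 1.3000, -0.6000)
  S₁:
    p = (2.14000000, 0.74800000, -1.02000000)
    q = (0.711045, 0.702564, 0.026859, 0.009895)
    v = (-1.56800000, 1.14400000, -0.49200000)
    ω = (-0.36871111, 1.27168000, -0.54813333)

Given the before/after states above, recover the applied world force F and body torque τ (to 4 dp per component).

F = (-1.7000, -1.4000, 0.2000)
τ = (-0.2000, -0.1200, 0.0700)

rate change Δω = (-0.06871111, -0.02832000, 0.05186667)
I·α + gyro = (-0.2000, -0.1200, 0.0700)
Δv = v₁−v₀ = (-0.06800000, -0.05600000, 0.00800000)
F = m·Δv/dt = (-1.7000, -1.4000, 0.2000)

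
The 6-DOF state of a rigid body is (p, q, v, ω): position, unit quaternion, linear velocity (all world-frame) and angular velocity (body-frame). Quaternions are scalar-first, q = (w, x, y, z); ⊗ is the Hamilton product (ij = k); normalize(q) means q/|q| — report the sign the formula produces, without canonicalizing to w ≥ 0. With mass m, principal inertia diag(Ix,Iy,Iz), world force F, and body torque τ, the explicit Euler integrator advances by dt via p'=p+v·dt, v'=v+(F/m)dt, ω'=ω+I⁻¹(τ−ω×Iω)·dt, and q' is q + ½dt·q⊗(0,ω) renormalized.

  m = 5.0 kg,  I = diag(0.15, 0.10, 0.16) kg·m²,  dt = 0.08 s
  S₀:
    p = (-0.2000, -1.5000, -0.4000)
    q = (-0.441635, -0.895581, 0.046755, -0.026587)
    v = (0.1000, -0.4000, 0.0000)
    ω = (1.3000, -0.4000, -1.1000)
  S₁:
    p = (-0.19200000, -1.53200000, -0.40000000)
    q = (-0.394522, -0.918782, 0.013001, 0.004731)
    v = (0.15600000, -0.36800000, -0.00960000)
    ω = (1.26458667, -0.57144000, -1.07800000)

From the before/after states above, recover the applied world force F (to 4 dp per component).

F = (3.5000, 2.0000, -0.6000)

Δv = v₁−v₀ = (0.05600000, 0.03200000, -0.00960000)
applied force F = (3.5000, 2.0000, -0.6000)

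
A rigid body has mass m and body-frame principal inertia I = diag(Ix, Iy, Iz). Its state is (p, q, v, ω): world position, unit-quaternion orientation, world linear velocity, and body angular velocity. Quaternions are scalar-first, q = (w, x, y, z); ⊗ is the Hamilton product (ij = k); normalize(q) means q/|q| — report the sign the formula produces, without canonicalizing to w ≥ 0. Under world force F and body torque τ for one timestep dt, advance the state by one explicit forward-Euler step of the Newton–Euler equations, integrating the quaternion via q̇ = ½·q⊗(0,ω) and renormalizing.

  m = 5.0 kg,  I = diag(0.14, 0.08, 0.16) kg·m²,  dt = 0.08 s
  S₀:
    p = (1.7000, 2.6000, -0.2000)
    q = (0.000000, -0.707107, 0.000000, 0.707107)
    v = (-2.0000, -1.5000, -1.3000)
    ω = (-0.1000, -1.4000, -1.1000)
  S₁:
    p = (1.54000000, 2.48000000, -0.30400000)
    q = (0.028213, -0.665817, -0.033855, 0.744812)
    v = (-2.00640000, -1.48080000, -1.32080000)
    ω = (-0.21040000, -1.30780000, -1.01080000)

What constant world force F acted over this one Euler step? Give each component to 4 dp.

F = (-0.4000, 1.2000, -1.3000)

velocity change Δv = (-0.00640000, 0.01920000, -0.02080000)
applied force F = (-0.4000, 1.2000, -1.3000)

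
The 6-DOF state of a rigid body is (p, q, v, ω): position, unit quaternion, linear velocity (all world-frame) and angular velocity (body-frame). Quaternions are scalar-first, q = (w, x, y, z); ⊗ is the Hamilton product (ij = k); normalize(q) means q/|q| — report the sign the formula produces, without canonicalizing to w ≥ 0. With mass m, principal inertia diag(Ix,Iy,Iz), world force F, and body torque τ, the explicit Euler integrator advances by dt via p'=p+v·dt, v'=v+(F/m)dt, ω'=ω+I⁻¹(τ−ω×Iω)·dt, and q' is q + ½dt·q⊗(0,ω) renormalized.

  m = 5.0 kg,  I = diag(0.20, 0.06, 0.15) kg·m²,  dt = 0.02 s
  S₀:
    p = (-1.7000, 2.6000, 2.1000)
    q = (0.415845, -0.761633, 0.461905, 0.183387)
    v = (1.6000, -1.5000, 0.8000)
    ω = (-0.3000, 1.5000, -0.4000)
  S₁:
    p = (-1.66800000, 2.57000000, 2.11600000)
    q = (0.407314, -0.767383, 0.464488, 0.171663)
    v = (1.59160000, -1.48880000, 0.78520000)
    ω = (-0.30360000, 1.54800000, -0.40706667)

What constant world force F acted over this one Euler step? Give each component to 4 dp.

Δv = v₁−v₀ = (-0.00840000, 0.01120000, -0.01480000)
F = m·Δv/dt = (-2.1000, 2.8000, -3.7000)

F = (-2.1000, 2.8000, -3.7000)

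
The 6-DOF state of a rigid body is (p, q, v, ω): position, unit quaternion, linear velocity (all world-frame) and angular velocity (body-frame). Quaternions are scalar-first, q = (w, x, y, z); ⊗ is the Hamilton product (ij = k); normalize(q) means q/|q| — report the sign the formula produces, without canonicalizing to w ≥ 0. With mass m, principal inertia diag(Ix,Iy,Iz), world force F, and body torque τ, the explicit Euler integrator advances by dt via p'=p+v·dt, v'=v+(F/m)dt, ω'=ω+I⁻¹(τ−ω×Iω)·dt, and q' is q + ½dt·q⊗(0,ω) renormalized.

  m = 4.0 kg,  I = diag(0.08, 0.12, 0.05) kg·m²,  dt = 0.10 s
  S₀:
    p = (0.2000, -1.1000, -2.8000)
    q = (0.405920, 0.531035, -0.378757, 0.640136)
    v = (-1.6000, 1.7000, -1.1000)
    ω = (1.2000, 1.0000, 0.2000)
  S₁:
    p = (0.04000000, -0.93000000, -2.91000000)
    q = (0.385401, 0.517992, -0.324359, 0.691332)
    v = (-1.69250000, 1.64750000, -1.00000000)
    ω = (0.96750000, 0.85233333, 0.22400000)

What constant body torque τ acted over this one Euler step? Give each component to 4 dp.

Δω = ω₁−ω₀ = (-0.23250000, -0.14766667, 0.02400000)
gyro term ω₀×Iω₀ = (-0.0140, 0.0072, 0.0480)
applied torque τ = (-0.2000, -0.1700, 0.0600)

τ = (-0.2000, -0.1700, 0.0600)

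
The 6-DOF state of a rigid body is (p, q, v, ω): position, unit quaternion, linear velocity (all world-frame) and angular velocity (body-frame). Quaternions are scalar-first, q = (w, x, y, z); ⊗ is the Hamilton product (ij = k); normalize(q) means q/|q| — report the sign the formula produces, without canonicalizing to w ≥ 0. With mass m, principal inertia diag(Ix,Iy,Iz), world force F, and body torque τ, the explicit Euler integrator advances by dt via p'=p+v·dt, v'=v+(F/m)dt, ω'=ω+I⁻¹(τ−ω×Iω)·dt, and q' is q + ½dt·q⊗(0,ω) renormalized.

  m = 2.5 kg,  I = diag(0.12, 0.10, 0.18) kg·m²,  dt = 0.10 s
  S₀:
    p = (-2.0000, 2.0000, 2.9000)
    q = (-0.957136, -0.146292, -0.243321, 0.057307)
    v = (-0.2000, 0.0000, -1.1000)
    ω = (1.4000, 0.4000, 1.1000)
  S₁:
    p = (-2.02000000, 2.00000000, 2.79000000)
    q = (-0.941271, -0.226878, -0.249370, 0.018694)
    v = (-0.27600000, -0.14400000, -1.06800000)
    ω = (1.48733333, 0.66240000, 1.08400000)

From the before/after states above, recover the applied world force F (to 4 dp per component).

F = (-1.9000, -3.6000, 0.8000)

Δv = v₁−v₀ = (-0.07600000, -0.14400000, 0.03200000)
applied force F = (-1.9000, -3.6000, 0.8000)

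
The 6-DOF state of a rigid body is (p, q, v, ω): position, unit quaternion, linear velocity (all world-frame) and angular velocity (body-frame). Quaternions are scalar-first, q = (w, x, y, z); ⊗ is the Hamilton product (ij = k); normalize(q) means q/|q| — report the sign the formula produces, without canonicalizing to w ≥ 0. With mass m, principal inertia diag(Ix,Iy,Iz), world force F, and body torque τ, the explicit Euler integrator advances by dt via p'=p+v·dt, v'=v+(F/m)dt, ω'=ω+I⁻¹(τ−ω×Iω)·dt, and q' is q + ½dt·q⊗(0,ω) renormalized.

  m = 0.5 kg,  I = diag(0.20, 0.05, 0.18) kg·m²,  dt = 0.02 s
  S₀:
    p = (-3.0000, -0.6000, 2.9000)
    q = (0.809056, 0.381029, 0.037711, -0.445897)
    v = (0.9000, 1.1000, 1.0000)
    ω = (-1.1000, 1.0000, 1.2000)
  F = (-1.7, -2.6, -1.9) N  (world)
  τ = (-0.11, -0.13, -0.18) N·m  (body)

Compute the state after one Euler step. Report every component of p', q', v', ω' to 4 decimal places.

p' = (-2.9820, -0.5780, 2.9200)
q' = (0.8181, 0.3770, 0.0461, -0.4319)
v' = (0.8320, 0.9960, 0.9240)
ω' = (-1.1266, 0.9586, 1.1617)

(τ − ω×Iω)/I = (-1.3300, -2.0720, -1.9167)
ω + α·dt = (-1.1266, 0.9586, 1.1617)
Hamilton product q⊗(0,ω) = (0.9164973, -0.3988114, 0.8423079, 1.3933783)
updated quaternion q' = (0.8181, 0.3770, 0.0461, -0.4319)
linear accel F/m = (-3.4000, -5.2000, -3.8000)
new position p' = (-2.9820, -0.5780, 2.9200)
v + (F/m)dt = (0.8320, 0.9960, 0.9240)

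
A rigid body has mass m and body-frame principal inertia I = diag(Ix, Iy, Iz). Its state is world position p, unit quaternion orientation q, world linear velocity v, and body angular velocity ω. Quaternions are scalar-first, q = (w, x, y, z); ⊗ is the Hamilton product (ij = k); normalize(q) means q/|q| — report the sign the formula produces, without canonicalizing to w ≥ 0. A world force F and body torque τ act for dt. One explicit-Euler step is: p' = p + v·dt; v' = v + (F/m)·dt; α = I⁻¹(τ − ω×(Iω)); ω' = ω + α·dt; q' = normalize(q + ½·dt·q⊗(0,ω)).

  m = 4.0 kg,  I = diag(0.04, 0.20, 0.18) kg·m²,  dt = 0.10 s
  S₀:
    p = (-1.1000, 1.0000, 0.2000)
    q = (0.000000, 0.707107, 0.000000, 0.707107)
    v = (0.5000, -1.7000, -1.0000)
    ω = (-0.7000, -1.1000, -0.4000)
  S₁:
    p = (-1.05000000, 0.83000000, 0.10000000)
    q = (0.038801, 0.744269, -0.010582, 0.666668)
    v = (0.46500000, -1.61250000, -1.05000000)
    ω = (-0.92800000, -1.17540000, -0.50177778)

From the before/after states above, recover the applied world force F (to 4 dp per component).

v₁ − v₀ = (-0.03500000, 0.08750000, -0.05000000)
F = m·Δv/dt = (-1.4000, 3.5000, -2.0000)

F = (-1.4000, 3.5000, -2.0000)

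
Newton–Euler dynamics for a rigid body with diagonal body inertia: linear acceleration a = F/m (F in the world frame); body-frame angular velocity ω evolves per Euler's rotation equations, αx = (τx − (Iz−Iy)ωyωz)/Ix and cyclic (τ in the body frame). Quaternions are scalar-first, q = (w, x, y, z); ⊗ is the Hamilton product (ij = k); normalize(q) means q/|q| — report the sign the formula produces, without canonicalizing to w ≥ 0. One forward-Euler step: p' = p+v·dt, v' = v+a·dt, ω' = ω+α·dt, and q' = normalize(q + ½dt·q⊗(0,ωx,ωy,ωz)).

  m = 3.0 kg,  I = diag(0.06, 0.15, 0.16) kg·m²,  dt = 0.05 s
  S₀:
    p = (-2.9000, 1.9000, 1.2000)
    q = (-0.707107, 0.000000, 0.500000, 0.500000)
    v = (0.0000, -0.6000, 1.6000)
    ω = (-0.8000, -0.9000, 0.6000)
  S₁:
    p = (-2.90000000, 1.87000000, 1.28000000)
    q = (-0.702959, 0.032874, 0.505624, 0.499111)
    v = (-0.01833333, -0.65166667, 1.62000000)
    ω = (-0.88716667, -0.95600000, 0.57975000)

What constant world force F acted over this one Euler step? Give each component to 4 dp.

v₁ − v₀ = (-0.01833333, -0.05166667, 0.02000000)
applied force F = (-1.1000, -3.1000, 1.2000)

F = (-1.1000, -3.1000, 1.2000)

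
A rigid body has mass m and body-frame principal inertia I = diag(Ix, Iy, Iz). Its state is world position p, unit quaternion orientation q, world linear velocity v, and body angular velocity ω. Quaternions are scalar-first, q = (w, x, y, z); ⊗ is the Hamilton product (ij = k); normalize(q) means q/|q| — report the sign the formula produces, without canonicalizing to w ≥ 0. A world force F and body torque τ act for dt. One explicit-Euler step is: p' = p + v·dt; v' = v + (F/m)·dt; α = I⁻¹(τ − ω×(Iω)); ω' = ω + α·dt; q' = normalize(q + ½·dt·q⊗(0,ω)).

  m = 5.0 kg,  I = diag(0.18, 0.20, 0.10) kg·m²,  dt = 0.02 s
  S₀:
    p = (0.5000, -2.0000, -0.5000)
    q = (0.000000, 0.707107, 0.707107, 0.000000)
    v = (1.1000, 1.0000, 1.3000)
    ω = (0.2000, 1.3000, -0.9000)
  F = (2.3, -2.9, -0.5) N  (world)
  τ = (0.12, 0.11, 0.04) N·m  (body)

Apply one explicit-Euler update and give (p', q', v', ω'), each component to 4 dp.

p' = (0.5220, -1.9800, -0.4740)
q' = (-0.0106, 0.7007, 0.7134, 0.0078)
v' = (1.1092, 0.9884, 1.2980)
ω' = (0.2003, 1.3124, -0.8930)

α = I⁻¹(τ − ω×Iω) = (0.0167, 0.6220, 0.3480)
ω + α·dt = (0.2003, 1.3124, -0.8930)
Hamilton product q⊗(0,ω) = (-1.0606605, -0.6363963, 0.6363963, 0.7778177)
updated quaternion q' = (-0.0106, 0.7007, 0.7134, 0.0078)
p + v·dt = (0.5220, -1.9800, -0.4740)
v' = v + a·dt = (1.1092, 0.9884, 1.2980)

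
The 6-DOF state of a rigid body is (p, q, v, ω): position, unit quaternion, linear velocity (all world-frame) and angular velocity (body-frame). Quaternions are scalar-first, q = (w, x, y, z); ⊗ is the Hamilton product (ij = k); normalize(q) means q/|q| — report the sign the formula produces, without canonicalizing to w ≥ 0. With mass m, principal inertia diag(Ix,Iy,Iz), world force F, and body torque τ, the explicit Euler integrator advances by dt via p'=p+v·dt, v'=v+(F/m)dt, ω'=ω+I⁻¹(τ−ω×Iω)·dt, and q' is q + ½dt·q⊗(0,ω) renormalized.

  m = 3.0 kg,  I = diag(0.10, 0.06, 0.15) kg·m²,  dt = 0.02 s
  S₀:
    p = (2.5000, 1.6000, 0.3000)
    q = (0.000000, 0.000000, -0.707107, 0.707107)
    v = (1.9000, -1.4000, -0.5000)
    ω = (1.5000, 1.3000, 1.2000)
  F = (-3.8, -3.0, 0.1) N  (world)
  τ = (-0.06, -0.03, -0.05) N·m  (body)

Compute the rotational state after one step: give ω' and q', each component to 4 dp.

α = I⁻¹(τ − ω×Iω) = (-2.0040, 1.0000, 0.1867)
ω + α·dt = (1.4599, 1.3200, 1.2037)
q⊗(0,ω) = (0.0707107, -1.7677675, 1.0606605, 1.0606605)
updated quaternion q' = (0.0007, -0.0177, -0.6963, 0.7175)

ω' = (1.4599, 1.3200, 1.2037)
q' = (0.0007, -0.0177, -0.6963, 0.7175)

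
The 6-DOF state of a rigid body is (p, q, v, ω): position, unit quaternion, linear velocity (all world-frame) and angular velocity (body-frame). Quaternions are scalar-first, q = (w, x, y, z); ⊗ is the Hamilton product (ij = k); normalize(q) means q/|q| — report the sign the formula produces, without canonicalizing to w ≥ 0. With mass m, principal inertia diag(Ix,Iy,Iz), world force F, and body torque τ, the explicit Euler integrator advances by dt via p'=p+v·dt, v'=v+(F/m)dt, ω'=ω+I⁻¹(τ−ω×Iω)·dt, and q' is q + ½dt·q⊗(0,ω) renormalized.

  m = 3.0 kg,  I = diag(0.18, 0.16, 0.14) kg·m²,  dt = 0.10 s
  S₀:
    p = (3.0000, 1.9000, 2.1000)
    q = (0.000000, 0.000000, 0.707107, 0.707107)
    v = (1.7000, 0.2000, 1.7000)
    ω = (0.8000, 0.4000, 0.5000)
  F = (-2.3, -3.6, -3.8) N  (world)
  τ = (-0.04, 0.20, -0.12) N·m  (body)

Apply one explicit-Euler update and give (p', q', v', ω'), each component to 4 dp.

ω×(Iω) gyroscopic = (-0.0040, 0.0160, -0.0064)
(τ − ω×Iω)/I = (-0.2000, 1.1500, -0.8114)
new body rate ω' = (0.7800, 0.5150, 0.4189)
2q̇ = q⊗(0,ω) = (-0.6363963, 0.0707107, 0.5656856, -0.5656856)
q' = normalize(q + ½dt·q⊗(0,ω)) = (-0.0318, 0.0035, 0.7344, 0.6779)
p + v·dt = (3.1700, 1.9200, 2.2700)
v + (F/m)dt = (1.6233, 0.0800, 1.5733)

p' = (3.1700, 1.9200, 2.2700)
q' = (-0.0318, 0.0035, 0.7344, 0.6779)
v' = (1.6233, 0.0800, 1.5733)
ω' = (0.7800, 0.5150, 0.4189)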